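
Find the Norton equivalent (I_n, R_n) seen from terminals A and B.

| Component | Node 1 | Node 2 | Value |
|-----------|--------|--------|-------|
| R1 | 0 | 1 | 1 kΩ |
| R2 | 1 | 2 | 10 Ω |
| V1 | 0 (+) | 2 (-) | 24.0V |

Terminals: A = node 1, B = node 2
Find the Thévenin equivalent first; then I_n = V_th/R_th and R_n = R_th.
Step 1 — V_th is the open-circuit voltage V_A - V_B (nothing connected across the terminals).
Nodal analysis, taking node 2 as the 0 V reference.
Source V1 fixes V_0 = 24 V.
KCL at each unknown node (sum of currents leaving = 0; resistances in Ω):
  Node 1: (V_1 - 24)/1000 + (V_1 - 0)/10 = 0
Collecting terms: 0.101 × V_1 = 0.024  =>  V_1 = 0.2376 V
V_th = V_1 - V_2 = 0.2376 - 0 = 0.2376 V
Step 2 — R_th: zero the source — replace V1 by a short circuit (node 2 merges into node 0) — and find the resistance seen between A (node 1) and B (node 0).
Reduce the network between node 1 (A) and node 0 (B) by series/parallel combination:
  Rp1 = R1 ‖ R2 (parallel, both between nodes 0 and 1) = 1/(1/1000 + 1/10) = 9.901 Ω
R_th = 9.901 Ω
I_n = V_th/R_th = 0.2376/9.901 = 0.024 A, and R_n = R_th = 9.901 Ω

Final answer: I_n = 0.024 A, R_n = 9.901 Ω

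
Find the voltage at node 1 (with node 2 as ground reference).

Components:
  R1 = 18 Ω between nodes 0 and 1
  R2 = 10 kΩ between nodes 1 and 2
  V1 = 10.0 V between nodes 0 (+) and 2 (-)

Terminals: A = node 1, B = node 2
Nodal analysis, taking node 2 as the 0 V reference.
Source V1 fixes V_0 = 10 V.
KCL at each unknown node (sum of currents leaving = 0; resistances in Ω):
  Node 1: (V_1 - 10)/18 + (V_1 - 0)/10000 = 0
Collecting terms: 0.05566 × V_1 = 0.5556  =>  V_1 = 9.982 V
The requested potential is V_1 = 9.982 V.

Final answer: V_1 = 9.982 V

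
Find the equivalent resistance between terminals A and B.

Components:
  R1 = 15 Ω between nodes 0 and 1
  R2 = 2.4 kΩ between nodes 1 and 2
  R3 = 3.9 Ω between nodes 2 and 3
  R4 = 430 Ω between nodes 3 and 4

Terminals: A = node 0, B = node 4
Reduce the network between node 0 (A) and node 4 (B) by series/parallel combination:
  Rs1 = R1 + R2 (series, joined only at node 1) = 15 + 2400 = 2415 Ω
  Rs2 = R3 + Rs1 (series, joined only at node 2) = 3.9 + 2415 = 2419 Ω
  Rs3 = R4 + Rs2 (series, joined only at node 3) = 430 + 2419 = 2849 Ω
R_eq = 2.849 kΩ

Final answer: 2.849 kΩ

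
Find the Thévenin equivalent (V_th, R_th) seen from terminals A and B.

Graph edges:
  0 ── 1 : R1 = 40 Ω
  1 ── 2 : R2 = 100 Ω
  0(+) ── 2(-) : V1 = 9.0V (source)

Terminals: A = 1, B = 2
Step 1 — V_th is the open-circuit voltage V_A - V_B (nothing connected across the terminals).
Nodal analysis, taking node 2 as the 0 V reference.
Source V1 fixes V_0 = 9 V.
KCL at each unknown node (sum of currents leaving = 0; resistances in Ω):
  Node 1: (V_1 - 9)/40 + (V_1 - 0)/100 = 0
Collecting terms: 0.035 × V_1 = 0.225  =>  V_1 = 6.429 V
V_th = V_1 - V_2 = 6.429 - 0 = 6.429 V
Step 2 — R_th: zero the source — replace V1 by a short circuit (node 2 merges into node 0) — and find the resistance seen between A (node 1) and B (node 0).
Reduce the network between node 1 (A) and node 0 (B) by series/parallel combination:
  Rp1 = R1 ‖ R2 (parallel, both between nodes 0 and 1) = 1/(1/40 + 1/100) = 28.57 Ω
R_th = 28.57 Ω

Final answer: V_th = 6.429 V, R_th = 28.57 Ω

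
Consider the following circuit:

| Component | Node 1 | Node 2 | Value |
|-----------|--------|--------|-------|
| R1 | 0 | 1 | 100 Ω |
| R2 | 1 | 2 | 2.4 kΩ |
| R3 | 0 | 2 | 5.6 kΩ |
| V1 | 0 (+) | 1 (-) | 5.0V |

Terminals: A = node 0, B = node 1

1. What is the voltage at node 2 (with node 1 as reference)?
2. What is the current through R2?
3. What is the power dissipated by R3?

Nodal analysis, taking node 1 as the 0 V reference.
Source V1 fixes V_0 = 5 V.
KCL at each unknown node (sum of currents leaving = 0; resistances in Ω):
  Node 2: (V_2 - 0)/2400 + (V_2 - 5)/5600 = 0
Collecting terms: 0.0005952 × V_2 = 0.0008929  =>  V_2 = 1.5 V
Part 1:
  Read off the nodal solution: V_2 = 1.5 V
Part 2:
  I_R2 = (V_1 - V_2)/R2 = (0 - 1.5)/2400 = -0.000625 A
  Magnitude: I_R2 = 0.000625 A
Part 3:
  I_R3 = (V_0 - V_2)/R3 = (5 - 1.5)/5600 = 0.000625 A
  P_R3 = I_R3² × R3 = (0.000625)² × 5600 = 0.002188 W

Final answers:
1. V_2 = 1.5 V
2. I_R2 = 0.000625 A
3. P_R3 = 0.002188 W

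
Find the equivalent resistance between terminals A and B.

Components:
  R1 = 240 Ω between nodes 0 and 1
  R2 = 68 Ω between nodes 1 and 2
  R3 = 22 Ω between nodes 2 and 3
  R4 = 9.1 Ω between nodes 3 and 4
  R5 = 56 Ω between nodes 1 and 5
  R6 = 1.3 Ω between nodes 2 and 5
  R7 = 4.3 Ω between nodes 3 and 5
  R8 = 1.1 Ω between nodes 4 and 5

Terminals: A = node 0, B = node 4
The network is not a plain series/parallel combination. Inject a 1 A test current into terminal A (node 0) and return it from terminal B (node 4); then R_eq = V_A / (1 A).
Nodal analysis, taking node 4 as the 0 V reference.
Current source I_test pushes 1 A into node 0 and draws it out of node 4.
KCL at each unknown node (sum of currents leaving = 0; resistances in Ω):
  Node 0: (V_0 - V_1)/240 - 1 = 0
  Node 1: (V_1 - V_0)/240 + (V_1 - V_2)/68 + (V_1 - V_5)/56 = 0
  Node 2: (V_2 - V_1)/68 + (V_2 - V_3)/22 + (V_2 - V_5)/1.3 = 0
  Node 3: (V_3 - V_2)/22 + (V_3 - 0)/9.1 + (V_3 - V_5)/4.3 = 0
  Node 5: (V_5 - V_1)/56 + (V_5 - V_2)/1.3 + (V_5 - V_3)/4.3 + (V_5 - 0)/1.1 = 0
Collecting terms (coefficients in siemens):
  0.004167·V_0 - 0.004167·V_1 = 1
  0.03673·V_1 - 0.004167·V_0 - 0.01471·V_2 - 0.01786·V_5 = 0
  0.8294·V_2 - 0.01471·V_1 - 0.04545·V_3 - 0.7692·V_5 = 0
  0.3879·V_3 - 0.04545·V_2 - 0.2326·V_5 = 0
  1.929·V_5 - 0.01786·V_1 - 0.7692·V_2 - 0.2326·V_3 = 0
Solving these 5 simultaneous equations (Gaussian elimination) gives:
  V_0 = 272 V, V_1 = 31.96 V, V_2 = 1.542 V, V_3 = 0.7834 V
  V_5 = 1.005 V
R_eq = V_0 / 1 A = 272 Ω

Final answer: 272 Ω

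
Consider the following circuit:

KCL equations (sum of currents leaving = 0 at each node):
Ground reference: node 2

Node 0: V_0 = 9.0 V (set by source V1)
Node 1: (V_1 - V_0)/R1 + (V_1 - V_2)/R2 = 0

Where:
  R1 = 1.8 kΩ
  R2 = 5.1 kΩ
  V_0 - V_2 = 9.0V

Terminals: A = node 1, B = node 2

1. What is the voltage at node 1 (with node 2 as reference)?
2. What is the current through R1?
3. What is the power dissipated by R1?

Nodal analysis, taking node 2 as the 0 V reference.
Source V1 fixes V_0 = 9 V.
KCL at each unknown node (sum of currents leaving = 0; resistances in Ω):
  Node 1: (V_1 - 9)/1800 + (V_1 - 0)/5100 = 0
Collecting terms: 0.0007516 × V_1 = 0.005  =>  V_1 = 6.652 V
Part 1:
  Read off the nodal solution: V_1 = 6.652 V
Part 2:
  I_R1 = (V_0 - V_1)/R1 = (9 - 6.652)/1800 = 0.001304 A
  Magnitude: I_R1 = 0.001304 A
Part 3:
  I_R1 = (V_0 - V_1)/R1 = (9 - 6.652)/1800 = 0.001304 A
  P_R1 = I_R1² × R1 = (0.001304)² × 1800 = 0.003062 W

Final answers:
1. V_1 = 6.652 V
2. I_R1 = 0.001304 A
3. P_R1 = 0.003062 W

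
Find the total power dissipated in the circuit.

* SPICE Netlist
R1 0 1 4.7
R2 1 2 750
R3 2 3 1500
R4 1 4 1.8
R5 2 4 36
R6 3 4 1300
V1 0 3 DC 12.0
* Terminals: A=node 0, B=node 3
Nodal analysis, taking node 3 as the 0 V reference.
Source V1 fixes V_0 = 12 V.
KCL at each unknown node (sum of currents leaving = 0; resistances in Ω):
  Node 1: (V_1 - 12)/4.7 + (V_1 - V_2)/750 + (V_1 - V_4)/1.8 = 0
  Node 2: (V_2 - V_1)/750 + (V_2 - 0)/1500 + (V_2 - V_4)/36 = 0
  Node 4: (V_4 - V_1)/1.8 + (V_4 - V_2)/36 + (V_4 - 0)/1300 = 0
Collecting terms (coefficients in siemens):
  0.7697·V_1 - 0.001333·V_2 - 0.5556·V_4 = 2.553
  0.02978·V_2 - 0.001333·V_1 - 0.02778·V_4 = 0
  0.5841·V_4 - 0.5556·V_1 - 0.02778·V_2 = 0
Solving these 3 simultaneous equations (Gaussian elimination) gives:
  V_1 = 11.92 V, V_2 = 11.63 V, V_4 = 11.89 V
Power in each resistor, P = (ΔV)²/R:
  P_R1 = (12 - 11.92)²/4.7 = 0.001342 W
  P_R2 = (11.92 - 11.63)²/750 = 0.0001157 W
  P_R3 = (11.63 - 0)²/1500 = 0.09011 W
  P_R4 = (11.92 - 11.89)²/1.8 = 0.0004903 W
  P_R5 = (11.63 - 11.89)²/36 = 0.001949 W
  P_R6 = (0 - 11.89)²/1300 = 0.1088 W
P_total = P_R1 + P_R2 + P_R3 + P_R4 + P_R5 + P_R6 = 0.2028 W

Final answer: 0.2028 W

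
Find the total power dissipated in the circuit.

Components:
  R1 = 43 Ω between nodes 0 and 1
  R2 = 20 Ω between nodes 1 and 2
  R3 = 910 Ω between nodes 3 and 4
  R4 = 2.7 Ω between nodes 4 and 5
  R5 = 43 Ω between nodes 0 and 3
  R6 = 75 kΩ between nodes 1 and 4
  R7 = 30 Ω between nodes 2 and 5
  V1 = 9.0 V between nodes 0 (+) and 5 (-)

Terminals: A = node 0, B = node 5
Nodal analysis, taking node 5 as the 0 V reference.
Source V1 fixes V_0 = 9 V.
KCL at each unknown node (sum of currents leaving = 0; resistances in Ω):
  Node 1: (V_1 - 9)/43 + (V_1 - V_2)/20 + (V_1 - V_4)/75000 = 0
  Node 2: (V_2 - V_1)/20 + (V_2 - 0)/30 = 0
  Node 3: (V_3 - V_4)/910 + (V_3 - 9)/43 = 0
  Node 4: (V_4 - V_3)/910 + (V_4 - 0)/2.7 + (V_4 - V_1)/75000 = 0
Collecting terms (coefficients in siemens):
  0.07327·V_1 - 0.05·V_2 - 0.00001333·V_4 = 0.2093
  0.08333·V_2 - 0.05·V_1 = 0
  0.02435·V_3 - 0.001099·V_4 = 0.2093
  0.3715·V_4 - 0.00001333·V_1 - 0.001099·V_3 = 0
Solving these 4 simultaneous equations (Gaussian elimination) gives:
  V_1 = 4.837 V, V_2 = 2.902 V, V_3 = 8.595 V, V_4 = 0.0256 V
Power in each resistor, P = (ΔV)²/R:
  P_R1 = (9 - 4.837)²/43 = 0.403 W
  P_R2 = (4.837 - 2.902)²/20 = 0.1872 W
  P_R3 = (8.595 - 0.0256)²/910 = 0.0807 W
  P_R4 = (0.0256 - 0)²/2.7 = 0.0002427 W
  P_R5 = (9 - 8.595)²/43 = 0.003813 W
  P_R6 = (4.837 - 0.0256)²/75000 = 0.0003087 W
  P_R7 = (2.902 - 0)²/30 = 0.2808 W
P_total = P_R1 + P_R2 + P_R3 + P_R4 + P_R5 + P_R6 + P_R7 = 0.956 W

Final answer: 0.956 W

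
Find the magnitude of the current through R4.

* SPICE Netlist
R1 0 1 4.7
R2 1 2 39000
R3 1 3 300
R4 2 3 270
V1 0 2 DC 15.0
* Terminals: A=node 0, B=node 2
Nodal analysis, taking node 2 as the 0 V reference.
Source V1 fixes V_0 = 15 V.
KCL at each unknown node (sum of currents leaving = 0; resistances in Ω):
  Node 1: (V_1 - 15)/4.7 + (V_1 - 0)/39000 + (V_1 - V_3)/300 = 0
  Node 3: (V_3 - V_1)/300 + (V_3 - 0)/270 = 0
Collecting terms (coefficients in siemens):
  0.2161·V_1 - 0.003333·V_3 = 3.191
  0.007037·V_3 - 0.003333·V_1 = 0
Determinant D = (0.2161)(0.007037) - (-0.003333)(-0.003333) = 0.00151
V_1 = [(3.191)(0.007037) - (-0.003333)(0)]/D = 14.88 V
V_3 = [(0.2161)(0) - (3.191)(-0.003333)]/D = 7.046 V
I_R4 = (V_2 - V_3)/R4 = (0 - 7.046)/270 = -0.0261 A
|I_R4| = 0.0261 A

Final answer: |I_R4| = 0.0261 A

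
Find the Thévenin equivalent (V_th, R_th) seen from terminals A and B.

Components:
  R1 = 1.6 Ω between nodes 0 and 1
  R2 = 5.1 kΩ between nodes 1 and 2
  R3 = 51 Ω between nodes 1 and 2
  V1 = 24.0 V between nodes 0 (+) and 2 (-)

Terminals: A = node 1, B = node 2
Step 1 — V_th is the open-circuit voltage V_A - V_B (nothing connected across the terminals).
Nodal analysis, taking node 2 as the 0 V reference.
Source V1 fixes V_0 = 24 V.
KCL at each unknown node (sum of currents leaving = 0; resistances in Ω):
  Node 1: (V_1 - 24)/1.6 + (V_1 - 0)/5100 + (V_1 - 0)/51 = 0
Collecting terms: 0.6448 × V_1 = 15  =>  V_1 = 23.26 V
V_th = V_1 - V_2 = 23.26 - 0 = 23.26 V
Step 2 — R_th: zero the source — replace V1 by a short circuit (node 2 merges into node 0) — and find the resistance seen between A (node 1) and B (node 0).
Reduce the network between node 1 (A) and node 0 (B) by series/parallel combination:
  Rp1 = R1 ‖ R2 ‖ R3 (parallel, all between nodes 0 and 1) = 1/(1/1.6 + 1/5100 + 1/51) = 1.551 Ω
R_th = 1.551 Ω

Final answer: V_th = 23.26 V, R_th = 1.551 Ω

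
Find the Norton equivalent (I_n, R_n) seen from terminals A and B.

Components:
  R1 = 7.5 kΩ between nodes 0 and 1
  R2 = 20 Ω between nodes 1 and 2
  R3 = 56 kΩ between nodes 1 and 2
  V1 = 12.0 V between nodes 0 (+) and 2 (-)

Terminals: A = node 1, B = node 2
Find the Thévenin equivalent first; then I_n = V_th/R_th and R_n = R_th.
Step 1 — V_th is the open-circuit voltage V_A - V_B (nothing connected across the terminals).
Nodal analysis, taking node 2 as the 0 V reference.
Source V1 fixes V_0 = 12 V.
KCL at each unknown node (sum of currents leaving = 0; resistances in Ω):
  Node 1: (V_1 - 12)/7500 + (V_1 - 0)/20 + (V_1 - 0)/56000 = 0
Collecting terms: 0.05015 × V_1 = 0.0016  =>  V_1 = 0.0319 V
V_th = V_1 - V_2 = 0.0319 - 0 = 0.0319 V
Step 2 — R_th: zero the source — replace V1 by a short circuit (node 2 merges into node 0) — and find the resistance seen between A (node 1) and B (node 0).
Reduce the network between node 1 (A) and node 0 (B) by series/parallel combination:
  Rp1 = R1 ‖ R2 ‖ R3 (parallel, all between nodes 0 and 1) = 1/(1/7500 + 1/20 + 1/56000) = 19.94 Ω
R_th = 19.94 Ω
I_n = V_th/R_th = 0.0319/19.94 = 0.0016 A, and R_n = R_th = 19.94 Ω

Final answer: I_n = 0.0016 A, R_n = 19.94 Ω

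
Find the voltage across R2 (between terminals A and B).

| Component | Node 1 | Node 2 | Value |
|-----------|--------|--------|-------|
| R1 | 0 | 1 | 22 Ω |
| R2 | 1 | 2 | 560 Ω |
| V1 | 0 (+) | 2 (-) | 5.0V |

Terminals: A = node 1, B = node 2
R1 and R2 are in series across V1 (node 0 → node 1 → node 2), and the output A–B is taken across R2, so this is a voltage divider.
Series current: I = V1/(R1 + R2) = 5/(22 + 560) = 5/582 = 0.008591 A
V_R2 = I × R2 = V1 × R2/(R1 + R2) = 5 × 560/582 = 4.811 V

Final answer: 4.811 V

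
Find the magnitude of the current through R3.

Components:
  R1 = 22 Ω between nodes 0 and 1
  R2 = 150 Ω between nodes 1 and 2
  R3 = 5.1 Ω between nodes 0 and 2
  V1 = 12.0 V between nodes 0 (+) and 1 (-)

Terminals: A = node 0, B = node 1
Nodal analysis, taking node 1 as the 0 V reference.
Source V1 fixes V_0 = 12 V.
KCL at each unknown node (sum of currents leaving = 0; resistances in Ω):
  Node 2: (V_2 - 0)/150 + (V_2 - 12)/5.1 = 0
Collecting terms: 0.2027 × V_2 = 2.353  =>  V_2 = 11.61 V
I_R3 = (V_0 - V_2)/R3 = (12 - 11.61)/5.1 = 0.07737 A
|I_R3| = 0.07737 A

Final answer: |I_R3| = 0.07737 A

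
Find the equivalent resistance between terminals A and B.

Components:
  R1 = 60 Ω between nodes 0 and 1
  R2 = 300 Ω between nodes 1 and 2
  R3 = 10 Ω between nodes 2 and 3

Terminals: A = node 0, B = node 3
Reduce the network between node 0 (A) and node 3 (B) by series/parallel combination:
  Rs1 = R1 + R2 (series, joined only at node 1) = 60 + 300 = 360 Ω
  Rs2 = R3 + Rs1 (series, joined only at node 2) = 10 + 360 = 370 Ω
R_eq = 370 Ω

Final answer: 370 Ω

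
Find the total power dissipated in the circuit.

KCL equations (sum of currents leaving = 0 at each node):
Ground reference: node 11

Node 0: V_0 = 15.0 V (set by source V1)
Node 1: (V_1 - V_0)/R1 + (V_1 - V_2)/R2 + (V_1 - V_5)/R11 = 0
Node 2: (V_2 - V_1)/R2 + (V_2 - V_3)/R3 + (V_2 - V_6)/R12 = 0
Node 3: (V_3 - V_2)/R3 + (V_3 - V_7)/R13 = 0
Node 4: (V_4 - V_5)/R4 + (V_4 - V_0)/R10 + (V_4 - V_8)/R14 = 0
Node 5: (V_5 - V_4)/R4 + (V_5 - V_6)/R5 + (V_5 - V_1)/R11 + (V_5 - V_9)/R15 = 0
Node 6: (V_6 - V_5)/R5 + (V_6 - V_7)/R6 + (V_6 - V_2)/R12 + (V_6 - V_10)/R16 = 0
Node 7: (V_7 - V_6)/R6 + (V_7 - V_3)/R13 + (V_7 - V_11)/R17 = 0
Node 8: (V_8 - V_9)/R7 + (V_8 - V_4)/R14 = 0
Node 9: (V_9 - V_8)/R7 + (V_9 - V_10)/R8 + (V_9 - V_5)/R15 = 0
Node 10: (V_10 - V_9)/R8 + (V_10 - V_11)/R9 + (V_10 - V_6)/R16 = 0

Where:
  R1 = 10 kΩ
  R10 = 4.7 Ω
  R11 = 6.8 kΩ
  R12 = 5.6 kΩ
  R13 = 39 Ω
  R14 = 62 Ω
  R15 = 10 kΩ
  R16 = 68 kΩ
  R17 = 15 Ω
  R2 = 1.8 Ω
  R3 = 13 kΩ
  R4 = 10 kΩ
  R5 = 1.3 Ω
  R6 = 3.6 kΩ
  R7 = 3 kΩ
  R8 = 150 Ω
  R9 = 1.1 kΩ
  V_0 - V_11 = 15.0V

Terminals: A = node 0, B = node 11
Nodal analysis, taking node 11 as the 0 V reference.
Source V1 fixes V_0 = 15 V.
KCL at each unknown node (sum of currents leaving = 0; resistances in Ω):
  Node 1: (V_1 - 15)/10000 + (V_1 - V_2)/1.8 + (V_1 - V_5)/6800 = 0
  Node 2: (V_2 - V_1)/1.8 + (V_2 - V_3)/13000 + (V_2 - V_6)/5600 = 0
  Node 3: (V_3 - V_2)/13000 + (V_3 - V_7)/39 = 0
  Node 4: (V_4 - V_5)/10000 + (V_4 - 15)/4.7 + (V_4 - V_8)/62 = 0
  Node 5: (V_5 - V_4)/10000 + (V_5 - V_6)/1.3 + (V_5 - V_1)/6800 + (V_5 - V_9)/10000 = 0
  Node 6: (V_6 - V_5)/1.3 + (V_6 - V_7)/3600 + (V_6 - V_2)/5600 + (V_6 - V_10)/68000 = 0
  Node 7: (V_7 - V_6)/3600 + (V_7 - V_3)/39 + (V_7 - 0)/15 = 0
  Node 8: (V_8 - V_9)/3000 + (V_8 - V_4)/62 = 0
  Node 9: (V_9 - V_8)/3000 + (V_9 - V_10)/150 + (V_9 - V_5)/10000 = 0
  Node 10: (V_10 - V_9)/150 + (V_10 - 0)/1100 + (V_10 - V_6)/68000 = 0
Collecting terms (coefficients in siemens):
  0.5558·V_1 - 0.5556·V_2 - 0.0001471·V_5 = 0.0015
  0.5558·V_2 - 0.5556·V_1 - 0.00007692·V_3 - 0.0001786·V_6 = 0
  0.02572·V_3 - 0.00007692·V_2 - 0.02564·V_7 = 0
  0.229·V_4 - 0.0001·V_5 - 0.01613·V_8 = 3.191
  0.7696·V_5 - 0.0001471·V_1 - 0.0001·V_4 - 0.7692·V_6 - 0.0001·V_9 = 0
  0.7697·V_6 - 0.0001786·V_2 - 0.7692·V_5 - 0.0002778·V_7 - 0.00001471·V_10 = 0
  0.09259·V_7 - 0.02564·V_3 - 0.0002778·V_6 = 0
  0.01646·V_8 - 0.01613·V_4 - 0.0003333·V_9 = 0
  0.0071·V_9 - 0.0001·V_5 - 0.0003333·V_8 - 0.006667·V_10 = 0
  0.00759·V_10 - 0.00001471·V_6 - 0.006667·V_9 = 0
Solving these 10 simultaneous equations (Gaussian elimination) gives:
  V_1 = 6.169 V, V_2 = 6.168 V, V_3 = 0.04574 V, V_4 = 14.98 V
  V_5 = 4.904 V, V_6 = 4.902 V, V_7 = 0.02738 V, V_8 = 14.76 V
  V_9 = 4.399 V, V_10 = 3.873 V
Power in each resistor, P = (ΔV)²/R:
  P_R1 = (15 - 6.169)²/10000 = 0.007798 W
  P_R2 = (6.169 - 6.168)²/1.8 = 0.0000008744 W
  P_R3 = (6.168 - 0.04574)²/13000 = 0.002883 W
  P_R4 = (14.98 - 4.904)²/10000 = 0.01015 W
  P_R5 = (4.904 - 4.902)²/1.3 = 0.000001699 W
  P_R6 = (4.902 - 0.02738)²/3600 = 0.006601 W
  P_R7 = (14.76 - 4.399)²/3000 = 0.03582 W
  P_R8 = (4.399 - 3.873)²/150 = 0.001844 W
  P_R9 = (3.873 - 0)²/1100 = 0.01364 W
  P_R10 = (15 - 14.98)²/4.7 = 0.00009361 W
  P_R11 = (6.169 - 4.904)²/6800 = 0.0002355 W
  P_R12 = (6.168 - 4.902)²/5600 = 0.0002861 W
  P_R13 = (0.04574 - 0.02738)²/39 = 0.000008649 W
  P_R14 = (14.98 - 14.76)²/62 = 0.0007402 W
  P_R15 = (4.904 - 4.399)²/10000 = 0.00002547 W
  P_R16 = (4.902 - 3.873)²/68000 = 0.00001557 W
  P_R17 = (0.02738 - 0)²/15 = 0.00004996 W
P_total = P_R1 + P_R2 + P_R3 + P_R4 + P_R5 + P_R6 + P_R7 + P_R8 + P_R9 + P_R10 + P_R11 + P_R12 + P_R13 + P_R14 + P_R15 + P_R16 + P_R17 = 0.08019 W

Final answer: 0.08019 W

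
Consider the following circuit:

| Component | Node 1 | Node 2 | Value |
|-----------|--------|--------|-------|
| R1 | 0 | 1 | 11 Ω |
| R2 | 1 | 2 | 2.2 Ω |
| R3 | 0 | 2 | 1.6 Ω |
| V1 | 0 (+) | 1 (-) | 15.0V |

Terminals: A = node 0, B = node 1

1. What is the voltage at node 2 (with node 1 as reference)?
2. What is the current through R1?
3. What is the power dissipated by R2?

Nodal analysis, taking node 1 as the 0 V reference.
Source V1 fixes V_0 = 15 V.
KCL at each unknown node (sum of currents leaving = 0; resistances in Ω):
  Node 2: (V_2 - 0)/2.2 + (V_2 - 15)/1.6 = 0
Collecting terms: 1.08 × V_2 = 9.375  =>  V_2 = 8.684 V
Part 1:
  Read off the nodal solution: V_2 = 8.684 V
Part 2:
  I_R1 = (V_0 - V_1)/R1 = (15 - 0)/11 = 1.364 A
  Magnitude: I_R1 = 1.364 A
Part 3:
  I_R2 = (V_1 - V_2)/R2 = (0 - 8.684)/2.2 = -3.947 A
  P_R2 = I_R2² × R2 = (-3.947)² × 2.2 = 34.28 W

Final answers:
1. V_2 = 8.684 V
2. I_R1 = 1.364 A
3. P_R2 = 34.28 W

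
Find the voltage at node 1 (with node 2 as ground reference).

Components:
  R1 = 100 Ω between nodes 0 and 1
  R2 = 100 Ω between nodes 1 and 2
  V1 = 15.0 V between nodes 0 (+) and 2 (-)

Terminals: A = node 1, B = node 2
Nodal analysis, taking node 2 as the 0 V reference.
Source V1 fixes V_0 = 15 V.
KCL at each unknown node (sum of currents leaving = 0; resistances in Ω):
  Node 1: (V_1 - 15)/100 + (V_1 - 0)/100 = 0
Collecting terms: 0.02 × V_1 = 0.15  =>  V_1 = 7.5 V
The requested potential is V_1 = 7.5 V.

Final answer: V_1 = 7.5 V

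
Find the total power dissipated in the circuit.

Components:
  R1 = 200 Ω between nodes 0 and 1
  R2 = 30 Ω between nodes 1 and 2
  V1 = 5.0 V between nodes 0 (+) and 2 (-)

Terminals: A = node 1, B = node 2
Nodal analysis, taking node 2 as the 0 V reference.
Source V1 fixes V_0 = 5 V.
KCL at each unknown node (sum of currents leaving = 0; resistances in Ω):
  Node 1: (V_1 - 5)/200 + (V_1 - 0)/30 = 0
Collecting terms: 0.03833 × V_1 = 0.025  =>  V_1 = 0.6522 V
Power in each resistor, P = (ΔV)²/R:
  P_R1 = (5 - 0.6522)²/200 = 0.09452 W
  P_R2 = (0.6522 - 0)²/30 = 0.01418 W
P_total = P_R1 + P_R2 = 0.1087 W

Final answer: 0.1087 W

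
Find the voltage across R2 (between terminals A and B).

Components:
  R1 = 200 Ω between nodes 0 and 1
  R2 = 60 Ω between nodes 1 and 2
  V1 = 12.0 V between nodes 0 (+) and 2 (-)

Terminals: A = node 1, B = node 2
R1 and R2 are in series across V1 (node 0 → node 1 → node 2), and the output A–B is taken across R2, so this is a voltage divider.
Series current: I = V1/(R1 + R2) = 12/(200 + 60) = 12/260 = 0.04615 A
V_R2 = I × R2 = V1 × R2/(R1 + R2) = 12 × 60/260 = 2.769 V

Final answer: 2.769 V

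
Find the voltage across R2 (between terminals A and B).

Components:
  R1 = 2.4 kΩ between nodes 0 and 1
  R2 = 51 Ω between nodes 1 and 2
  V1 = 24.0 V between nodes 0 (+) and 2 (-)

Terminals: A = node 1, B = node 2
R1 and R2 are in series across V1 (node 0 → node 1 → node 2), and the output A–B is taken across R2, so this is a voltage divider.
Series current: I = V1/(R1 + R2) = 24/(2400 + 51) = 24/2451 = 0.009792 A
V_R2 = I × R2 = V1 × R2/(R1 + R2) = 24 × 51/2451 = 0.4994 V

Final answer: 0.4994 V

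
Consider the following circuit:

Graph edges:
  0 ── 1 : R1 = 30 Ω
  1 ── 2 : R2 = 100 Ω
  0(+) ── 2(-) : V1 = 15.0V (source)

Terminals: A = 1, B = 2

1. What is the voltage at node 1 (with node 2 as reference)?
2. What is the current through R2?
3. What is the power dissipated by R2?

Nodal analysis, taking node 2 as the 0 V reference.
Source V1 fixes V_0 = 15 V.
KCL at each unknown node (sum of currents leaving = 0; resistances in Ω):
  Node 1: (V_1 - 15)/30 + (V_1 - 0)/100 = 0
Collecting terms: 0.04333 × V_1 = 0.5  =>  V_1 = 11.54 V
Part 1:
  Read off the nodal solution: V_1 = 11.54 V
Part 2:
  I_R2 = (V_1 - V_2)/R2 = (11.54 - 0)/100 = 0.1154 A
  Magnitude: I_R2 = 0.1154 A
Part 3:
  I_R2 = (V_1 - V_2)/R2 = (11.54 - 0)/100 = 0.1154 A
  P_R2 = I_R2² × R2 = (0.1154)² × 100 = 1.331 W

Final answers:
1. V_1 = 11.54 V
2. I_R2 = 0.1154 A
3. P_R2 = 1.331 W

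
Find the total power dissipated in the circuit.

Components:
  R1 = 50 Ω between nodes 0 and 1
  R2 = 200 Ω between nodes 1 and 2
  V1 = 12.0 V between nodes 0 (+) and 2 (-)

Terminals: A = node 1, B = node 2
Nodal analysis, taking node 2 as the 0 V reference.
Source V1 fixes V_0 = 12 V.
KCL at each unknown node (sum of currents leaving = 0; resistances in Ω):
  Node 1: (V_1 - 12)/50 + (V_1 - 0)/200 = 0
Collecting terms: 0.025 × V_1 = 0.24  =>  V_1 = 9.6 V
Power in each resistor, P = (ΔV)²/R:
  P_R1 = (12 - 9.6)²/50 = 0.1152 W
  P_R2 = (9.6 - 0)²/200 = 0.4608 W
P_total = P_R1 + P_R2 = 0.576 W

Final answer: 0.576 W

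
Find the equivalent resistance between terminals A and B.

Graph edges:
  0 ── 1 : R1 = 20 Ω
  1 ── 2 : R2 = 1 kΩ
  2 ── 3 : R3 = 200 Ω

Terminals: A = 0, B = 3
Reduce the network between node 0 (A) and node 3 (B) by series/parallel combination:
  Rs1 = R1 + R2 (series, joined only at node 1) = 20 + 1000 = 1020 Ω
  Rs2 = R3 + Rs1 (series, joined only at node 2) = 200 + 1020 = 1220 Ω
R_eq = 1.22 kΩ

Final answer: 1.22 kΩ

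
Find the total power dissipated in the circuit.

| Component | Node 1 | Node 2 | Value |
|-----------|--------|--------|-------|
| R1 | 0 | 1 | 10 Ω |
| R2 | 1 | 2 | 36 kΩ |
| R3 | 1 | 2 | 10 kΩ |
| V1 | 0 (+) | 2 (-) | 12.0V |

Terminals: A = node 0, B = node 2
Nodal analysis, taking node 2 as the 0 V reference.
Source V1 fixes V_0 = 12 V.
KCL at each unknown node (sum of currents leaving = 0; resistances in Ω):
  Node 1: (V_1 - 12)/10 + (V_1 - 0)/36000 + (V_1 - 0)/10000 = 0
Collecting terms: 0.1001 × V_1 = 1.2  =>  V_1 = 11.98 V
Power in each resistor, P = (ΔV)²/R:
  P_R1 = (12 - 11.98)²/10 = 0.00002345 W
  P_R2 = (11.98 - 0)²/36000 = 0.00399 W
  P_R3 = (11.98 - 0)²/10000 = 0.01436 W
P_total = P_R1 + P_R2 + P_R3 = 0.01838 W

Final answer: 0.01838 W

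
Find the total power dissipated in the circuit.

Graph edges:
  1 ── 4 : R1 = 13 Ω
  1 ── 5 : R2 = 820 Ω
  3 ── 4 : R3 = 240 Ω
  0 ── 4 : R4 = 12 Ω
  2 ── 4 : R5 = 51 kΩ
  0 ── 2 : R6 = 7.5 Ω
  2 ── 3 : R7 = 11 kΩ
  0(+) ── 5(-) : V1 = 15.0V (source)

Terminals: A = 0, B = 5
Nodal analysis, taking node 5 as the 0 V reference.
Source V1 fixes V_0 = 15 V.
KCL at each unknown node (sum of currents leaving = 0; resistances in Ω):
  Node 1: (V_1 - V_4)/13 + (V_1 - 0)/820 = 0
  Node 2: (V_2 - V_4)/51000 + (V_2 - 15)/7.5 + (V_2 - V_3)/11000 = 0
  Node 3: (V_3 - V_4)/240 + (V_3 - V_2)/11000 = 0
  Node 4: (V_4 - V_1)/13 + (V_4 - V_3)/240 + (V_4 - 15)/12 + (V_4 - V_2)/51000 = 0
Collecting terms (coefficients in siemens):
  0.07814·V_1 - 0.07692·V_4 = 0
  0.1334·V_2 - 0.00009091·V_3 - 0.00001961·V_4 = 2
  0.004258·V_3 - 0.00009091·V_2 - 0.004167·V_4 = 0
  0.1644·V_4 - 0.07692·V_1 - 0.00001961·V_2 - 0.004167·V_3 = 1.25
Solving these 4 simultaneous equations (Gaussian elimination) gives:
  V_1 = 14.56 V, V_2 = 15 V, V_3 = 14.79 V, V_4 = 14.79 V
Power in each resistor, P = (ΔV)²/R:
  P_R1 = (14.56 - 14.79)²/13 = 0.004097 W
  P_R2 = (14.56 - 0)²/820 = 0.2584 W
  P_R3 = (14.79 - 14.79)²/240 = 0.00000008584 W
  P_R4 = (15 - 14.79)²/12 = 0.003772 W
  P_R5 = (15 - 14.79)²/51000 = 0.000000886 W
  P_R6 = (15 - 15)²/7.5 = 0.000000003995 W
  P_R7 = (15 - 14.79)²/11000 = 0.000003934 W
P_total = P_R1 + P_R2 + P_R3 + P_R4 + P_R5 + P_R6 + P_R7 = 0.2663 W

Final answer: 0.2663 W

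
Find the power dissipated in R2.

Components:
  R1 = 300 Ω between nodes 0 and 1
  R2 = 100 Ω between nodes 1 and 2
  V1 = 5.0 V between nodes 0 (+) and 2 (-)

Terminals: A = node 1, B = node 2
Nodal analysis, taking node 2 as the 0 V reference.
Source V1 fixes V_0 = 5 V.
KCL at each unknown node (sum of currents leaving = 0; resistances in Ω):
  Node 1: (V_1 - 5)/300 + (V_1 - 0)/100 = 0
Collecting terms: 0.01333 × V_1 = 0.01667  =>  V_1 = 1.25 V
I_R2 = (V_1 - V_2)/R2 = (1.25 - 0)/100 = 0.0125 A
P_R2 = I_R2² × R2 = (0.0125)² × 100 = 0.01562 W

Final answer: 0.01562 W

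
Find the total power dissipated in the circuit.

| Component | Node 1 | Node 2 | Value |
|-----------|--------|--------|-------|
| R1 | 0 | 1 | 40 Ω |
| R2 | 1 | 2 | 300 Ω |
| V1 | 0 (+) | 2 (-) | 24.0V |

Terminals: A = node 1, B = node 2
Nodal analysis, taking node 2 as the 0 V reference.
Source V1 fixes V_0 = 24 V.
KCL at each unknown node (sum of currents leaving = 0; resistances in Ω):
  Node 1: (V_1 - 24)/40 + (V_1 - 0)/300 = 0
Collecting terms: 0.02833 × V_1 = 0.6  =>  V_1 = 21.18 V
Power in each resistor, P = (ΔV)²/R:
  P_R1 = (24 - 21.18)²/40 = 0.1993 W
  P_R2 = (21.18 - 0)²/300 = 1.495 W
P_total = P_R1 + P_R2 = 1.694 W

Final answer: 1.694 W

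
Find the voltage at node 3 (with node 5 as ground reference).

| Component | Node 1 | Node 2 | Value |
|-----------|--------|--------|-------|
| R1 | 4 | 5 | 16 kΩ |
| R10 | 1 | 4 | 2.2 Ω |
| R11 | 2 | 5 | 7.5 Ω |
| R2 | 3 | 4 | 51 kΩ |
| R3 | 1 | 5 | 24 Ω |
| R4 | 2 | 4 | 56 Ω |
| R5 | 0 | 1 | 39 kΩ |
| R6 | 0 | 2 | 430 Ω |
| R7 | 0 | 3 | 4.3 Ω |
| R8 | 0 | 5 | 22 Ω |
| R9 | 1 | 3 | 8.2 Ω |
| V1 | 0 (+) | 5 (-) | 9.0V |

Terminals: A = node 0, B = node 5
Nodal analysis, taking node 5 as the 0 V reference.
Source V1 fixes V_0 = 9 V.
KCL at each unknown node (sum of currents leaving = 0; resistances in Ω):
  Node 1: (V_1 - 0)/24 + (V_1 - 9)/39000 + (V_1 - V_3)/8.2 + (V_1 - V_4)/2.2 = 0
  Node 2: (V_2 - V_4)/56 + (V_2 - 9)/430 + (V_2 - 0)/7.5 = 0
  Node 3: (V_3 - V_4)/51000 + (V_3 - 9)/4.3 + (V_3 - V_1)/8.2 = 0
  Node 4: (V_4 - 0)/16000 + (V_4 - V_3)/51000 + (V_4 - V_2)/56 + (V_4 - V_1)/2.2 = 0
Collecting terms (coefficients in siemens):
  0.6182·V_1 - 0.122·V_3 - 0.4545·V_4 = 0.0002308
  0.1535·V_2 - 0.01786·V_4 = 0.02093
  0.3545·V_3 - 0.122·V_1 - 0.00001961·V_4 = 2.093
  0.4725·V_4 - 0.4545·V_1 - 0.01786·V_2 - 0.00001961·V_3 = 0
Solving these 4 simultaneous equations (Gaussian elimination) gives:
  V_1 = 5.275 V, V_2 = 0.7298 V, V_3 = 7.718 V, V_4 = 5.102 V
The requested potential is V_3 = 7.718 V.

Final answer: V_3 = 7.718 V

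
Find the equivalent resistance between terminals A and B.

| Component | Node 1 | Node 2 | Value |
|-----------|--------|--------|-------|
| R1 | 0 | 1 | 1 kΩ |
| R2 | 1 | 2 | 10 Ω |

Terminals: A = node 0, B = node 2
Reduce the network between node 0 (A) and node 2 (B) by series/parallel combination:
  Rs1 = R1 + R2 (series, joined only at node 1) = 1000 + 10 = 1010 Ω
R_eq = 1.01 kΩ

Final answer: 1.01 kΩ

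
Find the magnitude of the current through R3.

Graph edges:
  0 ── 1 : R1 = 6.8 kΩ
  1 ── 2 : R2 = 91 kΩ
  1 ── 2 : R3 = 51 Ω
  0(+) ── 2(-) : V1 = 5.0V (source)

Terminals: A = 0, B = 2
Nodal analysis, taking node 2 as the 0 V reference.
Source V1 fixes V_0 = 5 V.
KCL at each unknown node (sum of currents leaving = 0; resistances in Ω):
  Node 1: (V_1 - 5)/6800 + (V_1 - 0)/91000 + (V_1 - 0)/51 = 0
Collecting terms: 0.01977 × V_1 = 0.0007353  =>  V_1 = 0.0372 V
I_R3 = (V_1 - V_2)/R3 = (0.0372 - 0)/51 = 0.0007294 A
|I_R3| = 0.0007294 A

Final answer: |I_R3| = 0.0007294 A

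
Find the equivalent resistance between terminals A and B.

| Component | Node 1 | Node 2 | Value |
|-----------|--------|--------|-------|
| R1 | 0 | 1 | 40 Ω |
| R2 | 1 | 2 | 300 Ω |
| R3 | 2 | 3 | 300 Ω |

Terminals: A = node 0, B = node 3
Reduce the network between node 0 (A) and node 3 (B) by series/parallel combination:
  Rs1 = R1 + R2 (series, joined only at node 1) = 40 + 300 = 340 Ω
  Rs2 = R3 + Rs1 (series, joined only at node 2) = 300 + 340 = 640 Ω
R_eq = 640 Ω

Final answer: 640 Ω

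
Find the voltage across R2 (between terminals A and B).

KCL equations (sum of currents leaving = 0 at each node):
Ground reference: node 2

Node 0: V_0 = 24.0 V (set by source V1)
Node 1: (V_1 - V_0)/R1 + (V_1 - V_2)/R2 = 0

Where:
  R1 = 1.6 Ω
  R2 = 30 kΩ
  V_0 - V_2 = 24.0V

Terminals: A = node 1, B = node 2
R1 and R2 are in series across V1 (node 0 → node 1 → node 2), and the output A–B is taken across R2, so this is a voltage divider.
Series current: I = V1/(R1 + R2) = 24/(1.6 + 30000) = 24/30000 = 0.0008 A
V_R2 = I × R2 = V1 × R2/(R1 + R2) = 24 × 30000/30000 = 24 V

Final answer: 24 V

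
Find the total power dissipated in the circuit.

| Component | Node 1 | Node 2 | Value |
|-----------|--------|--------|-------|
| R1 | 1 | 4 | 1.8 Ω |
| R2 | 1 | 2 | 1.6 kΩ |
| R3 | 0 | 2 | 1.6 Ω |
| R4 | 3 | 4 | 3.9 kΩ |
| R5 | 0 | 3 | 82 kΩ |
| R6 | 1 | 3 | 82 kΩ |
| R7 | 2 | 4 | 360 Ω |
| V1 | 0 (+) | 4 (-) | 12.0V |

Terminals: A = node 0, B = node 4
Nodal analysis, taking node 4 as the 0 V reference.
Source V1 fixes V_0 = 12 V.
KCL at each unknown node (sum of currents leaving = 0; resistances in Ω):
  Node 1: (V_1 - 0)/1.8 + (V_1 - V_2)/1600 + (V_1 - V_3)/82000 = 0
  Node 2: (V_2 - V_1)/1600 + (V_2 - 12)/1.6 + (V_2 - 0)/360 = 0
  Node 3: (V_3 - 0)/3900 + (V_3 - 12)/82000 + (V_3 - V_1)/82000 = 0
Collecting terms (coefficients in siemens):
  0.5562·V_1 - 0.000625·V_2 - 0.0000122·V_3 = 0
  0.6284·V_2 - 0.000625·V_1 = 7.5
  0.0002808·V_3 - 0.0000122·V_1 = 0.0001463
Solving these 3 simultaneous equations (Gaussian elimination) gives:
  V_1 = 0.01342 V, V_2 = 11.94 V, V_3 = 0.5217 V
Power in each resistor, P = (ΔV)²/R:
  P_R1 = (0.01342 - 0)²/1.8 = 0.0001001 W
  P_R2 = (0.01342 - 11.94)²/1600 = 0.08883 W
  P_R3 = (12 - 11.94)²/1.6 = 0.002638 W
  P_R4 = (0.5217 - 0)²/3900 = 0.0000698 W
  P_R5 = (12 - 0.5217)²/82000 = 0.001607 W
  P_R6 = (0.01342 - 0.5217)²/82000 = 0.000003151 W
  P_R7 = (11.94 - 0)²/360 = 0.3957 W
P_total = P_R1 + P_R2 + P_R3 + P_R4 + P_R5 + P_R6 + P_R7 = 0.4889 W

Final answer: 0.4889 W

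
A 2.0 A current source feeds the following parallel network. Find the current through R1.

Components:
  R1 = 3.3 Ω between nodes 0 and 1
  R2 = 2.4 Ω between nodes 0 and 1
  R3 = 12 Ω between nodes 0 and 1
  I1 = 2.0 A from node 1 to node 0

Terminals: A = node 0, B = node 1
All resistors sit directly between nodes 0 and 1, so they are in parallel and share one voltage V; the full source current 2 A splits among them.
1/R_par = 1/3.3 + 1/2.4 + 1/12 = 0.803 S  =>  R_par = 1.245 Ω
V = I × R_par = 2 × 1.245 = 2.491 V
I_R1 = V/R1 = 2.491/3.3 = 0.7547 A

Final answer: 0.7547 A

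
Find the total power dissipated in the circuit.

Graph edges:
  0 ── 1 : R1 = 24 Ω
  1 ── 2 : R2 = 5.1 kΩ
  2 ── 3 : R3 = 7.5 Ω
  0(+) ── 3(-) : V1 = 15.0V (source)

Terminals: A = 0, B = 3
Nodal analysis, taking node 3 as the 0 V reference.
Source V1 fixes V_0 = 15 V.
KCL at each unknown node (sum of currents leaving = 0; resistances in Ω):
  Node 1: (V_1 - 15)/24 + (V_1 - V_2)/5100 = 0
  Node 2: (V_2 - V_1)/5100 + (V_2 - 0)/7.5 = 0
Collecting terms (coefficients in siemens):
  0.04186·V_1 - 0.0001961·V_2 = 0.625
  0.1335·V_2 - 0.0001961·V_1 = 0
Determinant D = (0.04186)(0.1335) - (-0.0001961)(-0.0001961) = 0.00559
V_1 = [(0.625)(0.1335) - (-0.0001961)(0)]/D = 14.93 V
V_2 = [(0.04186)(0) - (0.625)(-0.0001961)]/D = 0.02192 V
Power in each resistor, P = (ΔV)²/R:
  P_R1 = (15 - 14.93)²/24 = 0.0002051 W
  P_R2 = (14.93 - 0.02192)²/5100 = 0.04358 W
  P_R3 = (0.02192 - 0)²/7.5 = 0.00006408 W
P_total = P_R1 + P_R2 + P_R3 = 0.04385 W

Final answer: 0.04385 W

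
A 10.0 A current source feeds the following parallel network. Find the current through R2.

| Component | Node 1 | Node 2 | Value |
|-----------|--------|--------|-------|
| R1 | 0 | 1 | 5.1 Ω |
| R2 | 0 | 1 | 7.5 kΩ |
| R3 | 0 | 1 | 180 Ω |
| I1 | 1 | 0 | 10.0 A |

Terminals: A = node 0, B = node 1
All resistors sit directly between nodes 0 and 1, so they are in parallel and share one voltage V; the full source current 10 A splits among them.
1/R_par = 1/5.1 + 1/7500 + 1/180 = 0.2018 S  =>  R_par = 4.956 Ω
V = I × R_par = 10 × 4.956 = 49.56 V
I_R2 = V/R2 = 49.56/7500 = 0.006608 A

Final answer: 0.006608 A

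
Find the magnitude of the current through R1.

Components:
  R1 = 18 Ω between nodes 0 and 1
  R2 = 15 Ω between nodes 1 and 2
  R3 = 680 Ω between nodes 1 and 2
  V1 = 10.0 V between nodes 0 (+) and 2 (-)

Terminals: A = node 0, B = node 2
Nodal analysis, taking node 2 as the 0 V reference.
Source V1 fixes V_0 = 10 V.
KCL at each unknown node (sum of currents leaving = 0; resistances in Ω):
  Node 1: (V_1 - 10)/18 + (V_1 - 0)/15 + (V_1 - 0)/680 = 0
Collecting terms: 0.1237 × V_1 = 0.5556  =>  V_1 = 4.491 V
I_R1 = (V_0 - V_1)/R1 = (10 - 4.491)/18 = 0.306 A
|I_R1| = 0.306 A

Final answer: |I_R1| = 0.306 A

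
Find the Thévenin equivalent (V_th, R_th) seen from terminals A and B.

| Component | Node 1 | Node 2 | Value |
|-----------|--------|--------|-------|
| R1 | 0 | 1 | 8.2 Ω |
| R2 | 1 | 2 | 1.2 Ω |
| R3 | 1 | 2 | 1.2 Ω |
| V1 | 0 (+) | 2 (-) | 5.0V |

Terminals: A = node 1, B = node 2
Step 1 — V_th is the open-circuit voltage V_A - V_B (nothing connected across the terminals).
Nodal analysis, taking node 2 as the 0 V reference.
Source V1 fixes V_0 = 5 V.
KCL at each unknown node (sum of currents leaving = 0; resistances in Ω):
  Node 1: (V_1 - 5)/8.2 + (V_1 - 0)/1.2 + (V_1 - 0)/1.2 = 0
Collecting terms: 1.789 × V_1 = 0.6098  =>  V_1 = 0.3409 V
V_th = V_1 - V_2 = 0.3409 - 0 = 0.3409 V
Step 2 — R_th: zero the source — replace V1 by a short circuit (node 2 merges into node 0) — and find the resistance seen between A (node 1) and B (node 0).
Reduce the network between node 1 (A) and node 0 (B) by series/parallel combination:
  Rp1 = R1 ‖ R2 ‖ R3 (parallel, all between nodes 0 and 1) = 1/(1/8.2 + 1/1.2 + 1/1.2) = 0.5591 Ω
R_th = 0.5591 Ω

Final answer: V_th = 0.3409 V, R_th = 0.5591 Ω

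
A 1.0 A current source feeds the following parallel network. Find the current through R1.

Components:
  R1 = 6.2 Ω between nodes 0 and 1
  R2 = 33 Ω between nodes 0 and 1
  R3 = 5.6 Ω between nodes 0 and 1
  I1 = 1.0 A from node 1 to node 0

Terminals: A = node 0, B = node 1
All resistors sit directly between nodes 0 and 1, so they are in parallel and share one voltage V; the full source current 1 A splits among them.
1/R_par = 1/6.2 + 1/33 + 1/5.6 = 0.3702 S  =>  R_par = 2.701 Ω
V = I × R_par = 1 × 2.701 = 2.701 V
I_R1 = V/R1 = 2.701/6.2 = 0.4357 A

Final answer: 0.4357 A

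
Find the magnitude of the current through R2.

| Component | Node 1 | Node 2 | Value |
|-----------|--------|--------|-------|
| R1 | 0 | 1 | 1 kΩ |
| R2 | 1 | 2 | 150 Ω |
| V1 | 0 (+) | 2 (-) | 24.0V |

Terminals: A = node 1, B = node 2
Nodal analysis, taking node 2 as the 0 V reference.
Source V1 fixes V_0 = 24 V.
KCL at each unknown node (sum of currents leaving = 0; resistances in Ω):
  Node 1: (V_1 - 24)/1000 + (V_1 - 0)/150 = 0
Collecting terms: 0.007667 × V_1 = 0.024  =>  V_1 = 3.13 V
I_R2 = (V_1 - V_2)/R2 = (3.13 - 0)/150 = 0.02087 A
|I_R2| = 0.02087 A

Final answer: |I_R2| = 0.02087 A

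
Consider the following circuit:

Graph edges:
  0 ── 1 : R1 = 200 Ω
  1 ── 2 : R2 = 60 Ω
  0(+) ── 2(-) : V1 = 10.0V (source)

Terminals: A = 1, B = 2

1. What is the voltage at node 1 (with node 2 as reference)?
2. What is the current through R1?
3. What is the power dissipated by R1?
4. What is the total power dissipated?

Nodal analysis, taking node 2 as the 0 V reference.
Source V1 fixes V_0 = 10 V.
KCL at each unknown node (sum of currents leaving = 0; resistances in Ω):
  Node 1: (V_1 - 10)/200 + (V_1 - 0)/60 = 0
Collecting terms: 0.02167 × V_1 = 0.05  =>  V_1 = 2.308 V
Part 1:
  Read off the nodal solution: V_1 = 2.308 V
Part 2:
  I_R1 = (V_0 - V_1)/R1 = (10 - 2.308)/200 = 0.03846 A
  Magnitude: I_R1 = 0.03846 A
Part 3:
  I_R1 = (V_0 - V_1)/R1 = (10 - 2.308)/200 = 0.03846 A
  P_R1 = I_R1² × R1 = (0.03846)² × 200 = 0.2959 W
Part 4:
  Power in each resistor, P = (ΔV)²/R:
    P_R1 = (10 - 2.308)²/200 = 0.2959 W
    P_R2 = (2.308 - 0)²/60 = 0.08876 W
  P_total = P_R1 + P_R2 = 0.3846 W

Final answers:
1. V_1 = 2.308 V
2. I_R1 = 0.03846 A
3. P_R1 = 0.2959 W
4. P_total = 0.3846 W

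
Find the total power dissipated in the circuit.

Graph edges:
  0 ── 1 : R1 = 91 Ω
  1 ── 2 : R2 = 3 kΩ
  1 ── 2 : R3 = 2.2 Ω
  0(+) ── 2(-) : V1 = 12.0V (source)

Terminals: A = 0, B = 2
Nodal analysis, taking node 2 as the 0 V reference.
Source V1 fixes V_0 = 12 V.
KCL at each unknown node (sum of currents leaving = 0; resistances in Ω):
  Node 1: (V_1 - 12)/91 + (V_1 - 0)/3000 + (V_1 - 0)/2.2 = 0
Collecting terms: 0.4659 × V_1 = 0.1319  =>  V_1 = 0.2831 V
Power in each resistor, P = (ΔV)²/R:
  P_R1 = (12 - 0.2831)²/91 = 1.509 W
  P_R2 = (0.2831 - 0)²/3000 = 0.00002671 W
  P_R3 = (0.2831 - 0)²/2.2 = 0.03642 W
P_total = P_R1 + P_R2 + P_R3 = 1.545 W

Final answer: 1.545 W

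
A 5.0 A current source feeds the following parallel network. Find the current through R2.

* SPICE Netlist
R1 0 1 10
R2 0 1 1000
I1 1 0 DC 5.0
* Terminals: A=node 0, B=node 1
All resistors sit directly between nodes 0 and 1, so they are in parallel and share one voltage V; the full source current 5 A splits among them.
1/R_par = 1/10 + 1/1000 = 0.101 S  =>  R_par = 9.901 Ω
V = I × R_par = 5 × 9.901 = 49.5 V
I_R2 = V/R2 = 49.5/1000 = 0.0495 A

Final answer: 0.0495 A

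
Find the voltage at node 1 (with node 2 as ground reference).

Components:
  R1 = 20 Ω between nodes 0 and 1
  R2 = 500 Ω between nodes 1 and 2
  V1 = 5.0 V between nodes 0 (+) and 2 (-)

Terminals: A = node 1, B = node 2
Nodal analysis, taking node 2 as the 0 V reference.
Source V1 fixes V_0 = 5 V.
KCL at each unknown node (sum of currents leaving = 0; resistances in Ω):
  Node 1: (V_1 - 5)/20 + (V_1 - 0)/500 = 0
Collecting terms: 0.052 × V_1 = 0.25  =>  V_1 = 4.808 V
The requested potential is V_1 = 4.808 V.

Final answer: V_1 = 4.808 V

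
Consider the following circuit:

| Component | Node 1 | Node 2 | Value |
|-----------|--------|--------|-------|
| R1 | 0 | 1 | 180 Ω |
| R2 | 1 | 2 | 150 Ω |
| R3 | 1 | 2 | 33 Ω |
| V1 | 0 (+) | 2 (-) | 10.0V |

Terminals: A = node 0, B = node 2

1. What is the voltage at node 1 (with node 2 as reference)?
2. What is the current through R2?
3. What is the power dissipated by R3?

Nodal analysis, taking node 2 as the 0 V reference.
Source V1 fixes V_0 = 10 V.
KCL at each unknown node (sum of currents leaving = 0; resistances in Ω):
  Node 1: (V_1 - 10)/180 + (V_1 - 0)/150 + (V_1 - 0)/33 = 0
Collecting terms: 0.04253 × V_1 = 0.05556  =>  V_1 = 1.306 V
Part 1:
  Read off the nodal solution: V_1 = 1.306 V
Part 2:
  I_R2 = (V_1 - V_2)/R2 = (1.306 - 0)/150 = 0.008709 A
  Magnitude: I_R2 = 0.008709 A
Part 3:
  I_R3 = (V_1 - V_2)/R3 = (1.306 - 0)/33 = 0.03959 A
  P_R3 = I_R3² × R3 = (0.03959)² × 33 = 0.05172 W

Final answers:
1. V_1 = 1.306 V
2. I_R2 = 0.008709 A
3. P_R3 = 0.05172 W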